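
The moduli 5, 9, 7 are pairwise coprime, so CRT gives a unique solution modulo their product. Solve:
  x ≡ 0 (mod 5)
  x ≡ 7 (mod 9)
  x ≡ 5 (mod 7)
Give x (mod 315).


Moduli 5, 9, 7 are pairwise coprime; by CRT there is a unique solution modulo M = 5 · 9 · 7 = 315.
Solve pairwise, accumulating the modulus:
  Start with x ≡ 0 (mod 5).
  Combine with x ≡ 7 (mod 9): since gcd(5, 9) = 1, we get a unique residue mod 45.
    Write x = 0 + 5·t and substitute into x ≡ 7 (mod 9): 5·t ≡ 7 − 0 = 7 (mod 9).
    The inverse of 5 mod 9 is 2 (since 5·2 = 10 = 1·9 + 1), so t ≡ 2·7 = 14 ≡ 5 (mod 9).
    Then x = 0 + 5·5 = 25, valid modulo lcm(5, 9) = 45: x ≡ 25 (mod 45).
  Combine with x ≡ 5 (mod 7): since gcd(45, 7) = 1, we get a unique residue mod 315.
    Write x = 25 + 45·t and substitute into x ≡ 5 (mod 7): 45·t ≡ 5 − 25 = -20 (mod 7).
    Reduce coefficients mod 7: 3·t ≡ 1 (mod 7).
    The inverse of 3 mod 7 is 5 (since 3·5 = 15 = 2·7 + 1), so t ≡ 5·1 = 5 ≡ 5 (mod 7).
    Then x = 25 + 45·5 = 250, valid modulo lcm(45, 7) = 315: x ≡ 250 (mod 315).
Verify: 250 mod 5 = 0 ✓, 250 mod 9 = 7 ✓, 250 mod 7 = 5 ✓.

x ≡ 250 (mod 315).


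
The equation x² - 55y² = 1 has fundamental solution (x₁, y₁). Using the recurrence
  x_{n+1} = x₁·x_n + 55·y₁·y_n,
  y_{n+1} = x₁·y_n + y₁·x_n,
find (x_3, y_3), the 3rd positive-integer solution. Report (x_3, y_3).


Step 1: Find the fundamental solution (x₁, y₁) of x² - 55y² = 1.
  Expand √55 as a continued fraction. a₀ = ⌊√55⌋ = 7; iterate m_{k+1} = d_k·a_k − m_k, d_{k+1} = (55 − m_{k+1}²)/d_k, a_{k+1} = ⌊(a₀ + m_{k+1})/d_{k+1}⌋ (starting m₀ = 0, d₀ = 1), with convergents p_k = a_k·p_{k-1} + p_{k-2}, q_k = a_k·q_{k-1} + q_{k-2} (p₋₁ = 1, q₋₁ = 0):
  k = 0: a₀ = 7; p₀/q₀ = 7/1; p₀² − 55·q₀² = 49 − 55 = -6.
  k = 1: m = 7, d = 6, a = ⌊(7 + 7)/6⌋ = 2; p/q = (2·7 + 1)/(2·1 + 0) = 15/2; p² − 55·q² = 225 − 220 = 5.
  k = 2: m = 5, d = 5, a = ⌊(7 + 5)/5⌋ = 2; p/q = (2·15 + 7)/(2·2 + 1) = 37/5; p² − 55·q² = 1369 − 1375 = -6.
  k = 3: m = 5, d = 6, a = ⌊(7 + 5)/6⌋ = 2; p/q = (2·37 + 15)/(2·5 + 2) = 89/12; p² − 55·q² = 7921 − 7920 = 1.
  The first convergent with p² − 55·q² = 1 gives the fundamental solution (x₁, y₁) = (89, 12).
Step 2: Apply the recurrence (x_{n+1}, y_{n+1}) = (x₁x_n + 55y₁y_n, x₁y_n + y₁x_n) repeatedly.
  From (x_1, y_1) = (89, 12): x_2 = 89·89 + 55·12·12 = 15841; y_2 = 89·12 + 12·89 = 2136.
  From (x_2, y_2) = (15841, 2136): x_3 = 89·15841 + 55·12·2136 = 2819609; y_3 = 89·2136 + 12·15841 = 380196.
Step 3: Verify x_3² - 55·y_3² = 7950194912881 - 7950194912880 = 1 (should be 1). ✓

(x_1, y_1) = (89, 12); (x_3, y_3) = (2819609, 380196).


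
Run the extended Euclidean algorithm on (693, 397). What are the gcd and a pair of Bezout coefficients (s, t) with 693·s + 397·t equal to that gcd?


Euclidean algorithm on (693, 397) — divide until remainder is 0:
  693 = 1 · 397 + 296
  397 = 1 · 296 + 101
  296 = 2 · 101 + 94
  101 = 1 · 94 + 7
  94 = 13 · 7 + 3
  7 = 2 · 3 + 1
  3 = 3 · 1 + 0
gcd(693, 397) = 1.
Track Bezout coefficients alongside the remainders: start with r₀ = 693 = a·1 + b·0 (s = 1, t = 0) and r₁ = 397 = a·0 + b·1 (s = 0, t = 1); each new remainder r_{k+1} = r_{k-1} − q_k·r_k inherits s_{k+1} = s_{k-1} − q_k·s_k, t_{k+1} = t_{k-1} − q_k·t_k, so r_k = a·s_k + b·t_k at every step:
  q = 1: r = 296, s = 1 − 1·0 = 1, t = 0 − 1·1 = -1  (check: 693·1 + 397·(-1) = 296)
  q = 1: r = 101, s = 0 − 1·1 = -1, t = 1 − 1·(-1) = 2  (check: 693·(-1) + 397·2 = 101)
  q = 2: r = 94, s = 1 − 2·(-1) = 3, t = -1 − 2·2 = -5  (check: 693·3 + 397·(-5) = 94)
  q = 1: r = 7, s = -1 − 1·3 = -4, t = 2 − 1·(-5) = 7  (check: 693·(-4) + 397·7 = 7)
  q = 13: r = 3, s = 3 − 13·(-4) = 55, t = -5 − 13·7 = -96  (check: 693·55 + 397·(-96) = 3)
  q = 2: r = 1, s = -4 − 2·55 = -114, t = 7 − 2·(-96) = 199  (check: 693·(-114) + 397·199 = 1)
The row with r = 1 (the gcd) gives the Bezout coefficients s = -114, t = 199.
Result: 693 · (-114) + 397 · (199) = 1.

gcd(693, 397) = 1; s = -114, t = 199 (check: 693·(-114) + 397·199 = 1).


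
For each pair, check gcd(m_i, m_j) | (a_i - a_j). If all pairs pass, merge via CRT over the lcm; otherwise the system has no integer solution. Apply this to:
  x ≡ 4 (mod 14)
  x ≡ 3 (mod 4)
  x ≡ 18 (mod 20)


Moduli 14, 4, 20 are not pairwise coprime, so CRT works modulo lcm(m_i) when all pairwise compatibility conditions hold.
Pairwise compatibility: gcd(m_i, m_j) must divide a_i - a_j for every pair.
Merge one congruence at a time:
  Start: x ≡ 4 (mod 14).
  Combine with x ≡ 3 (mod 4): gcd(14, 4) = 2, and 3 - 4 = -1 is NOT divisible by 2.
    ⇒ system is inconsistent (no integer solution).

No solution (the system is inconsistent).


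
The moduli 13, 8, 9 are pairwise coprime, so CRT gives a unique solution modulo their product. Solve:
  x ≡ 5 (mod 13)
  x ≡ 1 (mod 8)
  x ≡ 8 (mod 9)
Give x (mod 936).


Moduli 13, 8, 9 are pairwise coprime; by CRT there is a unique solution modulo M = 13 · 8 · 9 = 936.
Solve pairwise, accumulating the modulus:
  Start with x ≡ 5 (mod 13).
  Combine with x ≡ 1 (mod 8): since gcd(13, 8) = 1, we get a unique residue mod 104.
    Write x = 5 + 13·t and substitute into x ≡ 1 (mod 8): 13·t ≡ 1 − 5 = -4 (mod 8).
    Reduce coefficients mod 8: 5·t ≡ 4 (mod 8).
    The inverse of 5 mod 8 is 5 (since 5·5 = 25 = 3·8 + 1), so t ≡ 5·4 = 20 ≡ 4 (mod 8).
    Then x = 5 + 13·4 = 57, valid modulo lcm(13, 8) = 104: x ≡ 57 (mod 104).
  Combine with x ≡ 8 (mod 9): since gcd(104, 9) = 1, we get a unique residue mod 936.
    Write x = 57 + 104·t and substitute into x ≡ 8 (mod 9): 104·t ≡ 8 − 57 = -49 (mod 9).
    Reduce coefficients mod 9: 5·t ≡ 5 (mod 9).
    The inverse of 5 mod 9 is 2 (since 5·2 = 10 = 1·9 + 1), so t ≡ 2·5 = 10 ≡ 1 (mod 9).
    Then x = 57 + 104·1 = 161, valid modulo lcm(104, 9) = 936: x ≡ 161 (mod 936).
Verify: 161 mod 13 = 5 ✓, 161 mod 8 = 1 ✓, 161 mod 9 = 8 ✓.

x ≡ 161 (mod 936).


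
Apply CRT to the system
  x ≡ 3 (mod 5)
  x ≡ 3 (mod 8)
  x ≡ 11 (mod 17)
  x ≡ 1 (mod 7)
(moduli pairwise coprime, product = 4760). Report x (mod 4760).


Product of moduli M = 5 · 8 · 17 · 7 = 4760.
Merge one congruence at a time:
  Start: x ≡ 3 (mod 5).
  Combine with x ≡ 3 (mod 8); new modulus lcm = 40.
    Write x = 3 + 5·t and substitute into x ≡ 3 (mod 8): 5·t ≡ 3 − 3 = 0 (mod 8).
    The inverse of 5 mod 8 is 5 (since 5·5 = 25 = 3·8 + 1), so t ≡ 5·0 = 0 ≡ 0 (mod 8).
    Then x = 3 + 5·0 = 3, valid modulo lcm(5, 8) = 40: x ≡ 3 (mod 40).
  Combine with x ≡ 11 (mod 17); new modulus lcm = 680.
    Write x = 3 + 40·t and substitute into x ≡ 11 (mod 17): 40·t ≡ 11 − 3 = 8 (mod 17).
    Reduce coefficients mod 17: 6·t ≡ 8 (mod 17).
    The inverse of 6 mod 17 is 3 (since 6·3 = 18 = 1·17 + 1), so t ≡ 3·8 = 24 ≡ 7 (mod 17).
    Then x = 3 + 40·7 = 283, valid modulo lcm(40, 17) = 680: x ≡ 283 (mod 680).
  Combine with x ≡ 1 (mod 7); new modulus lcm = 4760.
    Write x = 283 + 680·t and substitute into x ≡ 1 (mod 7): 680·t ≡ 1 − 283 = -282 (mod 7).
    Reduce coefficients mod 7: 1·t ≡ 5 (mod 7).
    So t ≡ 5 (mod 7).
    Then x = 283 + 680·5 = 3683, valid modulo lcm(680, 7) = 4760: x ≡ 3683 (mod 4760).
Verify against each original: 3683 mod 5 = 3, 3683 mod 8 = 3, 3683 mod 17 = 11, 3683 mod 7 = 1.

x ≡ 3683 (mod 4760).


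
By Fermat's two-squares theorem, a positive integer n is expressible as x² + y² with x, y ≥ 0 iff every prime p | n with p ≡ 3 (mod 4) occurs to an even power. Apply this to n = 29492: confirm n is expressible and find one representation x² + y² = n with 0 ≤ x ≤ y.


Step 1: Factor n = 29492 = 2^2 · 73 · 101.
Step 2: Check the mod-4 condition on each prime factor: 2 = 2 (special); 73 ≡ 1 (mod 4), exponent 1; 101 ≡ 1 (mod 4), exponent 1.
All primes ≡ 3 (mod 4) appear to even exponent (or don't appear), so by the two-squares theorem n IS expressible as a sum of two squares.
Step 3: Build a representation. Group n = k² · m with k = 2 and m = 73 · 101 = 7373 (a product of primes ≡ 1 (mod 4)); a representation of m scales to one of n via (k·x)² + (k·y)² = k²(x² + y²). Each prime p ≡ 1 (mod 4) is itself a sum of two squares; find a² by testing p − a² for a perfect square:
  73: 73 − 1² = 72, 73 − 2² = 69, 73 − 3² = 64 = 8² ⇒ 73 = 3² + 8².
  101: 101 − 1² = 100 = 10² ⇒ 101 = 1² + 10².
  Combine using the Brahmagupta–Fibonacci identity (a² + b²)(c² + d²) = (ac − bd)² + (ad + bc)² = (ac + bd)² + (ad − bc)²:
  73 · 101 = 7373: from (3² + 8²)(1² + 10²), take (3·1 − 8·10, 3·10 + 8·1) = (3 − 80, 30 + 8) = (-77, 38); dropping signs (only squares matter) gives (77, 38); check 77² + 38² = 5929 + 1444 = 7373 ✓.
  Scale by k = 2: (2·77, 2·38) = (154, 76).
Step 4: Order so x ≤ y and verify: 76² + 154² = 5776 + 23716 = 29492 = n. ✓

n = 29492 = 76² + 154² (one valid representation with x ≤ y).


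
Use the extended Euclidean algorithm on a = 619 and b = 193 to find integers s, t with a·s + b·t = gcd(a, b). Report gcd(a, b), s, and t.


Euclidean algorithm on (619, 193) — divide until remainder is 0:
  619 = 3 · 193 + 40
  193 = 4 · 40 + 33
  40 = 1 · 33 + 7
  33 = 4 · 7 + 5
  7 = 1 · 5 + 2
  5 = 2 · 2 + 1
  2 = 2 · 1 + 0
gcd(619, 193) = 1.
Track Bezout coefficients alongside the remainders: start with r₀ = 619 = a·1 + b·0 (s = 1, t = 0) and r₁ = 193 = a·0 + b·1 (s = 0, t = 1); each new remainder r_{k+1} = r_{k-1} − q_k·r_k inherits s_{k+1} = s_{k-1} − q_k·s_k, t_{k+1} = t_{k-1} − q_k·t_k, so r_k = a·s_k + b·t_k at every step:
  q = 3: r = 40, s = 1 − 3·0 = 1, t = 0 − 3·1 = -3  (check: 619·1 + 193·(-3) = 40)
  q = 4: r = 33, s = 0 − 4·1 = -4, t = 1 − 4·(-3) = 13  (check: 619·(-4) + 193·13 = 33)
  q = 1: r = 7, s = 1 − 1·(-4) = 5, t = -3 − 1·13 = -16  (check: 619·5 + 193·(-16) = 7)
  q = 4: r = 5, s = -4 − 4·5 = -24, t = 13 − 4·(-16) = 77  (check: 619·(-24) + 193·77 = 5)
  q = 1: r = 2, s = 5 − 1·(-24) = 29, t = -16 − 1·77 = -93  (check: 619·29 + 193·(-93) = 2)
  q = 2: r = 1, s = -24 − 2·29 = -82, t = 77 − 2·(-93) = 263  (check: 619·(-82) + 193·263 = 1)
The row with r = 1 (the gcd) gives the Bezout coefficients s = -82, t = 263.
Result: 619 · (-82) + 193 · (263) = 1.

gcd(619, 193) = 1; s = -82, t = 263 (check: 619·(-82) + 193·263 = 1).


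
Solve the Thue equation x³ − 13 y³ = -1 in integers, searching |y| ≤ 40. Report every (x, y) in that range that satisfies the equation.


The equation is x³ - 13y³ = -1. For fixed y, x³ = 13·y³ − 1, so a solution requires the RHS to be a perfect cube.
Strategy: iterate y from -40 to 40, compute RHS = 13·y³ − 1, and check whether it is a (positive or negative) perfect cube.
Check small values of y:
  y = 0: RHS = -1 = (-1)³ ⇒ x = -1 works.
  y = 1: RHS = 12 is not a perfect cube.
  y = -1: RHS = -14 is not a perfect cube.
  y = 2: RHS = 103 is not a perfect cube.
  y = -2: RHS = -105 is not a perfect cube.
  y = 3: RHS = 350 is not a perfect cube.
  y = -3: RHS = -352 is not a perfect cube.
Continuing the search up to |y| = 40 finds no further solutions beyond those listed.
Collected solutions: (-1, 0).

Solutions (with |y| ≤ 40): (-1, 0).


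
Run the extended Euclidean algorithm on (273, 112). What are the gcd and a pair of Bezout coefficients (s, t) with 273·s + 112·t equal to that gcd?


Euclidean algorithm on (273, 112) — divide until remainder is 0:
  273 = 2 · 112 + 49
  112 = 2 · 49 + 14
  49 = 3 · 14 + 7
  14 = 2 · 7 + 0
gcd(273, 112) = 7.
Track Bezout coefficients alongside the remainders: start with r₀ = 273 = a·1 + b·0 (s = 1, t = 0) and r₁ = 112 = a·0 + b·1 (s = 0, t = 1); each new remainder r_{k+1} = r_{k-1} − q_k·r_k inherits s_{k+1} = s_{k-1} − q_k·s_k, t_{k+1} = t_{k-1} − q_k·t_k, so r_k = a·s_k + b·t_k at every step:
  q = 2: r = 49, s = 1 − 2·0 = 1, t = 0 − 2·1 = -2  (check: 273·1 + 112·(-2) = 49)
  q = 2: r = 14, s = 0 − 2·1 = -2, t = 1 − 2·(-2) = 5  (check: 273·(-2) + 112·5 = 14)
  q = 3: r = 7, s = 1 − 3·(-2) = 7, t = -2 − 3·5 = -17  (check: 273·7 + 112·(-17) = 7)
The row with r = 7 (the gcd) gives the Bezout coefficients s = 7, t = -17.
Result: 273 · (7) + 112 · (-17) = 7.

gcd(273, 112) = 7; s = 7, t = -17 (check: 273·7 + 112·(-17) = 7).


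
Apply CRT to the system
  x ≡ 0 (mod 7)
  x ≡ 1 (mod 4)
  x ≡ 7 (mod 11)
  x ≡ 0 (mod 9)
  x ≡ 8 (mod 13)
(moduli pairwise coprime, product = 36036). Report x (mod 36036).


Product of moduli M = 7 · 4 · 11 · 9 · 13 = 36036.
Merge one congruence at a time:
  Start: x ≡ 0 (mod 7).
  Combine with x ≡ 1 (mod 4); new modulus lcm = 28.
    Write x = 0 + 7·t and substitute into x ≡ 1 (mod 4): 7·t ≡ 1 − 0 = 1 (mod 4).
    Reduce coefficients mod 4: 3·t ≡ 1 (mod 4).
    The inverse of 3 mod 4 is 3 (since 3·3 = 9 = 2·4 + 1), so t ≡ 3·1 = 3 ≡ 3 (mod 4).
    Then x = 0 + 7·3 = 21, valid modulo lcm(7, 4) = 28: x ≡ 21 (mod 28).
  Combine with x ≡ 7 (mod 11); new modulus lcm = 308.
    Write x = 21 + 28·t and substitute into x ≡ 7 (mod 11): 28·t ≡ 7 − 21 = -14 (mod 11).
    Reduce coefficients mod 11: 6·t ≡ 8 (mod 11).
    The inverse of 6 mod 11 is 2 (since 6·2 = 12 = 1·11 + 1), so t ≡ 2·8 = 16 ≡ 5 (mod 11).
    Then x = 21 + 28·5 = 161, valid modulo lcm(28, 11) = 308: x ≡ 161 (mod 308).
  Combine with x ≡ 0 (mod 9); new modulus lcm = 2772.
    Write x = 161 + 308·t and substitute into x ≡ 0 (mod 9): 308·t ≡ 0 − 161 = -161 (mod 9).
    Reduce coefficients mod 9: 2·t ≡ 1 (mod 9).
    The inverse of 2 mod 9 is 5 (since 2·5 = 10 = 1·9 + 1), so t ≡ 5·1 = 5 ≡ 5 (mod 9).
    Then x = 161 + 308·5 = 1701, valid modulo lcm(308, 9) = 2772: x ≡ 1701 (mod 2772).
  Combine with x ≡ 8 (mod 13); new modulus lcm = 36036.
    Write x = 1701 + 2772·t and substitute into x ≡ 8 (mod 13): 2772·t ≡ 8 − 1701 = -1693 (mod 13).
    Reduce coefficients mod 13: 3·t ≡ 10 (mod 13).
    The inverse of 3 mod 13 is 9 (since 3·9 = 27 = 2·13 + 1), so t ≡ 9·10 = 90 ≡ 12 (mod 13).
    Then x = 1701 + 2772·12 = 34965, valid modulo lcm(2772, 13) = 36036: x ≡ 34965 (mod 36036).
Verify against each original: 34965 mod 7 = 0, 34965 mod 4 = 1, 34965 mod 11 = 7, 34965 mod 9 = 0, 34965 mod 13 = 8.

x ≡ 34965 (mod 36036).


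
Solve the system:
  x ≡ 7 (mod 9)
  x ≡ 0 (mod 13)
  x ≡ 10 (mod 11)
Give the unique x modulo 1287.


Moduli 9, 13, 11 are pairwise coprime; by CRT there is a unique solution modulo M = 9 · 13 · 11 = 1287.
Solve pairwise, accumulating the modulus:
  Start with x ≡ 7 (mod 9).
  Combine with x ≡ 0 (mod 13): since gcd(9, 13) = 1, we get a unique residue mod 117.
    Write x = 7 + 9·t and substitute into x ≡ 0 (mod 13): 9·t ≡ 0 − 7 = -7 (mod 13).
    Reduce coefficients mod 13: 9·t ≡ 6 (mod 13).
    The inverse of 9 mod 13 is 3 (since 9·3 = 27 = 2·13 + 1), so t ≡ 3·6 = 18 ≡ 5 (mod 13).
    Then x = 7 + 9·5 = 52, valid modulo lcm(9, 13) = 117: x ≡ 52 (mod 117).
  Combine with x ≡ 10 (mod 11): since gcd(117, 11) = 1, we get a unique residue mod 1287.
    Write x = 52 + 117·t and substitute into x ≡ 10 (mod 11): 117·t ≡ 10 − 52 = -42 (mod 11).
    Reduce coefficients mod 11: 7·t ≡ 2 (mod 11).
    The inverse of 7 mod 11 is 8 (since 7·8 = 56 = 5·11 + 1), so t ≡ 8·2 = 16 ≡ 5 (mod 11).
    Then x = 52 + 117·5 = 637, valid modulo lcm(117, 11) = 1287: x ≡ 637 (mod 1287).
Verify: 637 mod 9 = 7 ✓, 637 mod 13 = 0 ✓, 637 mod 11 = 10 ✓.

x ≡ 637 (mod 1287).


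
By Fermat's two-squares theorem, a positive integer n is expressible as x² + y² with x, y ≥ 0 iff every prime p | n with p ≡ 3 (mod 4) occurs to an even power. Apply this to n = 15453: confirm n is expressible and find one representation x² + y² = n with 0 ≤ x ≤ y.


Step 1: Factor n = 15453 = 3^2 · 17 · 101.
Step 2: Check the mod-4 condition on each prime factor: 3 ≡ 3 (mod 4), exponent 2 (must be even); 17 ≡ 1 (mod 4), exponent 1; 101 ≡ 1 (mod 4), exponent 1.
All primes ≡ 3 (mod 4) appear to even exponent (or don't appear), so by the two-squares theorem n IS expressible as a sum of two squares.
Step 3: Build a representation. Group n = k² · m with k = 3 and m = 17 · 101 = 1717 (a product of primes ≡ 1 (mod 4)); a representation of m scales to one of n via (k·x)² + (k·y)² = k²(x² + y²). Each prime p ≡ 1 (mod 4) is itself a sum of two squares; find a² by testing p − a² for a perfect square:
  17: 17 − 1² = 16 = 4² ⇒ 17 = 1² + 4².
  101: 101 − 1² = 100 = 10² ⇒ 101 = 1² + 10².
  Combine using the Brahmagupta–Fibonacci identity (a² + b²)(c² + d²) = (ac − bd)² + (ad + bc)² = (ac + bd)² + (ad − bc)²:
  17 · 101 = 1717: from (1² + 4²)(1² + 10²), take (1·1 − 4·10, 1·10 + 4·1) = (1 − 40, 10 + 4) = (-39, 14); dropping signs (only squares matter) gives (39, 14); check 39² + 14² = 1521 + 196 = 1717 ✓.
  Scale by k = 3: (3·39, 3·14) = (117, 42).
Step 4: Order so x ≤ y and verify: 42² + 117² = 1764 + 13689 = 15453 = n. ✓

n = 15453 = 42² + 117² (one valid representation with x ≤ y).


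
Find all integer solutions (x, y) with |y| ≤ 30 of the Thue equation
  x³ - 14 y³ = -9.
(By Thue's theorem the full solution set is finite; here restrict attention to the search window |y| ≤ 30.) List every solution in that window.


The equation is x³ - 14y³ = -9. For fixed y, x³ = 14·y³ − 9, so a solution requires the RHS to be a perfect cube.
Strategy: iterate y from -30 to 30, compute RHS = 14·y³ − 9, and check whether it is a (positive or negative) perfect cube.
Check small values of y:
  y = 0: RHS = -9 is not a perfect cube.
  y = 1: RHS = 5 is not a perfect cube.
  y = -1: RHS = -23 is not a perfect cube.
  y = 2: RHS = 103 is not a perfect cube.
  y = -2: RHS = -121 is not a perfect cube.
  y = 3: RHS = 369 is not a perfect cube.
  y = -3: RHS = -387 is not a perfect cube.
Continuing the search up to |y| = 30 finds no solutions either.
No (x, y) in the scanned range satisfies the equation.

No integer solutions with |y| ≤ 30.


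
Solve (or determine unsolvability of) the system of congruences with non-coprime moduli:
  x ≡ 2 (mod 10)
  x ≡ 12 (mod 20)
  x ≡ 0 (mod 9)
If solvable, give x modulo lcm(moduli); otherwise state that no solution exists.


Moduli 10, 20, 9 are not pairwise coprime, so CRT works modulo lcm(m_i) when all pairwise compatibility conditions hold.
Pairwise compatibility: gcd(m_i, m_j) must divide a_i - a_j for every pair.
Merge one congruence at a time:
  Start: x ≡ 2 (mod 10).
  Combine with x ≡ 12 (mod 20): gcd(10, 20) = 10; 12 - 2 = 10, which IS divisible by 10, so compatible.
    Write x = 2 + 10·t and substitute into x ≡ 12 (mod 20): 10·t ≡ 12 − 2 = 10 (mod 20).
    Divide the congruence (and modulus) by g = 10: 1·t ≡ 1 (mod 2).
    So t ≡ 1 (mod 2).
    Then x = 2 + 10·1 = 12, valid modulo lcm(10, 20) = 20: x ≡ 12 (mod 20).
  Combine with x ≡ 0 (mod 9): gcd(20, 9) = 1; 0 - 12 = -12, which IS divisible by 1, so compatible.
    Write x = 12 + 20·t and substitute into x ≡ 0 (mod 9): 20·t ≡ 0 − 12 = -12 (mod 9).
    Reduce coefficients mod 9: 2·t ≡ 6 (mod 9).
    The inverse of 2 mod 9 is 5 (since 2·5 = 10 = 1·9 + 1), so t ≡ 5·6 = 30 ≡ 3 (mod 9).
    Then x = 12 + 20·3 = 72, valid modulo lcm(20, 9) = 180: x ≡ 72 (mod 180).
Verify: 72 mod 10 = 2, 72 mod 20 = 12, 72 mod 9 = 0.

x ≡ 72 (mod 180).


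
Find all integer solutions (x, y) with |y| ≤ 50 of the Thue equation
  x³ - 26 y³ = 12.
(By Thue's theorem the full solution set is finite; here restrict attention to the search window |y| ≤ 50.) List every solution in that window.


The equation is x³ - 26y³ = 12. For fixed y, x³ = 26·y³ + 12, so a solution requires the RHS to be a perfect cube.
Strategy: iterate y from -50 to 50, compute RHS = 26·y³ + 12, and check whether it is a (positive or negative) perfect cube.
Check small values of y:
  y = 0: RHS = 12 is not a perfect cube.
  y = 1: RHS = 38 is not a perfect cube.
  y = -1: RHS = -14 is not a perfect cube.
  y = 2: RHS = 220 is not a perfect cube.
  y = -2: RHS = -196 is not a perfect cube.
  y = 3: RHS = 714 is not a perfect cube.
  y = -3: RHS = -690 is not a perfect cube.
Continuing the search up to |y| = 50 finds no solutions either.
No (x, y) in the scanned range satisfies the equation.

No integer solutions with |y| ≤ 50.


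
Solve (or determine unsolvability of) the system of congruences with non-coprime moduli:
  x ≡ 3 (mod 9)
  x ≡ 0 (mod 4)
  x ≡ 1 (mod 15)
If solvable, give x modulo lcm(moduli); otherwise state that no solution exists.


Moduli 9, 4, 15 are not pairwise coprime, so CRT works modulo lcm(m_i) when all pairwise compatibility conditions hold.
Pairwise compatibility: gcd(m_i, m_j) must divide a_i - a_j for every pair.
Merge one congruence at a time:
  Start: x ≡ 3 (mod 9).
  Combine with x ≡ 0 (mod 4): gcd(9, 4) = 1; 0 - 3 = -3, which IS divisible by 1, so compatible.
    Write x = 3 + 9·t and substitute into x ≡ 0 (mod 4): 9·t ≡ 0 − 3 = -3 (mod 4).
    Reduce coefficients mod 4: 1·t ≡ 1 (mod 4).
    So t ≡ 1 (mod 4).
    Then x = 3 + 9·1 = 12, valid modulo lcm(9, 4) = 36: x ≡ 12 (mod 36).
  Combine with x ≡ 1 (mod 15): gcd(36, 15) = 3, and 1 - 12 = -11 is NOT divisible by 3.
    ⇒ system is inconsistent (no integer solution).

No solution (the system is inconsistent).


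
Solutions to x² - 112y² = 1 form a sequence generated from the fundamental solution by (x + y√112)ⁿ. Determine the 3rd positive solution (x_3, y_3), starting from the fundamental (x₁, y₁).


Step 1: Find the fundamental solution (x₁, y₁) of x² - 112y² = 1.
  Expand √112 as a continued fraction. a₀ = ⌊√112⌋ = 10; iterate m_{k+1} = d_k·a_k − m_k, d_{k+1} = (112 − m_{k+1}²)/d_k, a_{k+1} = ⌊(a₀ + m_{k+1})/d_{k+1}⌋ (starting m₀ = 0, d₀ = 1), with convergents p_k = a_k·p_{k-1} + p_{k-2}, q_k = a_k·q_{k-1} + q_{k-2} (p₋₁ = 1, q₋₁ = 0):
  k = 0: a₀ = 10; p₀/q₀ = 10/1; p₀² − 112·q₀² = 100 − 112 = -12.
  k = 1: m = 10, d = 12, a = ⌊(10 + 10)/12⌋ = 1; p/q = (1·10 + 1)/(1·1 + 0) = 11/1; p² − 112·q² = 121 − 112 = 9.
  k = 2: m = 2, d = 9, a = ⌊(10 + 2)/9⌋ = 1; p/q = (1·11 + 10)/(1·1 + 1) = 21/2; p² − 112·q² = 441 − 448 = -7.
  k = 3: m = 7, d = 7, a = ⌊(10 + 7)/7⌋ = 2; p/q = (2·21 + 11)/(2·2 + 1) = 53/5; p² − 112·q² = 2809 − 2800 = 9.
  k = 4: m = 7, d = 9, a = ⌊(10 + 7)/9⌋ = 1; p/q = (1·53 + 21)/(1·5 + 2) = 74/7; p² − 112·q² = 5476 − 5488 = -12.
  k = 5: m = 2, d = 12, a = ⌊(10 + 2)/12⌋ = 1; p/q = (1·74 + 53)/(1·7 + 5) = 127/12; p² − 112·q² = 16129 − 16128 = 1.
  The first convergent with p² − 112·q² = 1 gives the fundamental solution (x₁, y₁) = (127, 12).
Step 2: Apply the recurrence (x_{n+1}, y_{n+1}) = (x₁x_n + 112y₁y_n, x₁y_n + y₁x_n) repeatedly.
  From (x_1, y_1) = (127, 12): x_2 = 127·127 + 112·12·12 = 32257; y_2 = 127·12 + 12·127 = 3048.
  From (x_2, y_2) = (32257, 3048): x_3 = 127·32257 + 112·12·3048 = 8193151; y_3 = 127·3048 + 12·32257 = 774180.
Step 3: Verify x_3² - 112·y_3² = 67127723308801 - 67127723308800 = 1 (should be 1). ✓

(x_1, y_1) = (127, 12); (x_3, y_3) = (8193151, 774180).


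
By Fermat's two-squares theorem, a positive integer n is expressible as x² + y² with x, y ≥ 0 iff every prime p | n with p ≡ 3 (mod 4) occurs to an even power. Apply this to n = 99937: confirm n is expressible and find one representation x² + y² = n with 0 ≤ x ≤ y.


Step 1: Factor n = 99937 = 37^2 · 73.
Step 2: Check the mod-4 condition on each prime factor: 37 ≡ 1 (mod 4), exponent 2; 73 ≡ 1 (mod 4), exponent 1.
All primes ≡ 3 (mod 4) appear to even exponent (or don't appear), so by the two-squares theorem n IS expressible as a sum of two squares.
Step 3: Build a representation. Here n = 37 · 37 · 73 is a product of primes ≡ 1 (mod 4). Each prime p ≡ 1 (mod 4) is itself a sum of two squares; find a² by testing p − a² for a perfect square:
  37: 37 − 1² = 36 = 6² ⇒ 37 = 1² + 6².
  73: 73 − 1² = 72, 73 − 2² = 69, 73 − 3² = 64 = 8² ⇒ 73 = 3² + 8².
  Combine using the Brahmagupta–Fibonacci identity (a² + b²)(c² + d²) = (ac − bd)² + (ad + bc)² = (ac + bd)² + (ad − bc)²:
  37 · 37 = 1369: from (1² + 6²)(1² + 6²), take (1·1 − 6·6, 1·6 + 6·1) = (1 − 36, 6 + 6) = (-35, 12); dropping signs (only squares matter) gives (35, 12); check 35² + 12² = 1225 + 144 = 1369 ✓.
  1369 · 73 = 99937: from (35² + 12²)(3² + 8²), take (35·3 − 12·8, 35·8 + 12·3) = (105 − 96, 280 + 36) = (9, 316); check 9² + 316² = 81 + 99856 = 99937 ✓.
Step 4: Order so x ≤ y and verify: 9² + 316² = 81 + 99856 = 99937 = n. ✓

n = 99937 = 9² + 316² (one valid representation with x ≤ y).


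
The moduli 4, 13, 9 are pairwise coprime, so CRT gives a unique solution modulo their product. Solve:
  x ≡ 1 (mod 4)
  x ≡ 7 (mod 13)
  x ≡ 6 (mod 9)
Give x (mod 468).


Moduli 4, 13, 9 are pairwise coprime; by CRT there is a unique solution modulo M = 4 · 13 · 9 = 468.
Solve pairwise, accumulating the modulus:
  Start with x ≡ 1 (mod 4).
  Combine with x ≡ 7 (mod 13): since gcd(4, 13) = 1, we get a unique residue mod 52.
    Write x = 1 + 4·t and substitute into x ≡ 7 (mod 13): 4·t ≡ 7 − 1 = 6 (mod 13).
    The inverse of 4 mod 13 is 10 (since 4·10 = 40 = 3·13 + 1), so t ≡ 10·6 = 60 ≡ 8 (mod 13).
    Then x = 1 + 4·8 = 33, valid modulo lcm(4, 13) = 52: x ≡ 33 (mod 52).
  Combine with x ≡ 6 (mod 9): since gcd(52, 9) = 1, we get a unique residue mod 468.
    Write x = 33 + 52·t and substitute into x ≡ 6 (mod 9): 52·t ≡ 6 − 33 = -27 (mod 9).
    Reduce coefficients mod 9: 7·t ≡ 0 (mod 9).
    The inverse of 7 mod 9 is 4 (since 7·4 = 28 = 3·9 + 1), so t ≡ 4·0 = 0 ≡ 0 (mod 9).
    Then x = 33 + 52·0 = 33, valid modulo lcm(52, 9) = 468: x ≡ 33 (mod 468).
Verify: 33 mod 4 = 1 ✓, 33 mod 13 = 7 ✓, 33 mod 9 = 6 ✓.

x ≡ 33 (mod 468).


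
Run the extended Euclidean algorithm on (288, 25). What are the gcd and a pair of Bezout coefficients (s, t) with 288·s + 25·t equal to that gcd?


Euclidean algorithm on (288, 25) — divide until remainder is 0:
  288 = 11 · 25 + 13
  25 = 1 · 13 + 12
  13 = 1 · 12 + 1
  12 = 12 · 1 + 0
gcd(288, 25) = 1.
Track Bezout coefficients alongside the remainders: start with r₀ = 288 = a·1 + b·0 (s = 1, t = 0) and r₁ = 25 = a·0 + b·1 (s = 0, t = 1); each new remainder r_{k+1} = r_{k-1} − q_k·r_k inherits s_{k+1} = s_{k-1} − q_k·s_k, t_{k+1} = t_{k-1} − q_k·t_k, so r_k = a·s_k + b·t_k at every step:
  q = 11: r = 13, s = 1 − 11·0 = 1, t = 0 − 11·1 = -11  (check: 288·1 + 25·(-11) = 13)
  q = 1: r = 12, s = 0 − 1·1 = -1, t = 1 − 1·(-11) = 12  (check: 288·(-1) + 25·12 = 12)
  q = 1: r = 1, s = 1 − 1·(-1) = 2, t = -11 − 1·12 = -23  (check: 288·2 + 25·(-23) = 1)
The row with r = 1 (the gcd) gives the Bezout coefficients s = 2, t = -23.
Result: 288 · (2) + 25 · (-23) = 1.

gcd(288, 25) = 1; s = 2, t = -23 (check: 288·2 + 25·(-23) = 1).


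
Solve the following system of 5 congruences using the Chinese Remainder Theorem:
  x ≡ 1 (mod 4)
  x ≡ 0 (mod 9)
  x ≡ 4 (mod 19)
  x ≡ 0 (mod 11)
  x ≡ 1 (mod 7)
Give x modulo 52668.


Product of moduli M = 4 · 9 · 19 · 11 · 7 = 52668.
Merge one congruence at a time:
  Start: x ≡ 1 (mod 4).
  Combine with x ≡ 0 (mod 9); new modulus lcm = 36.
    Write x = 1 + 4·t and substitute into x ≡ 0 (mod 9): 4·t ≡ 0 − 1 = -1 (mod 9).
    Reduce coefficients mod 9: 4·t ≡ 8 (mod 9).
    The inverse of 4 mod 9 is 7 (since 4·7 = 28 = 3·9 + 1), so t ≡ 7·8 = 56 ≡ 2 (mod 9).
    Then x = 1 + 4·2 = 9, valid modulo lcm(4, 9) = 36: x ≡ 9 (mod 36).
  Combine with x ≡ 4 (mod 19); new modulus lcm = 684.
    Write x = 9 + 36·t and substitute into x ≡ 4 (mod 19): 36·t ≡ 4 − 9 = -5 (mod 19).
    Reduce coefficients mod 19: 17·t ≡ 14 (mod 19).
    The inverse of 17 mod 19 is 9 (since 17·9 = 153 = 8·19 + 1), so t ≡ 9·14 = 126 ≡ 12 (mod 19).
    Then x = 9 + 36·12 = 441, valid modulo lcm(36, 19) = 684: x ≡ 441 (mod 684).
  Combine with x ≡ 0 (mod 11); new modulus lcm = 7524.
    Write x = 441 + 684·t and substitute into x ≡ 0 (mod 11): 684·t ≡ 0 − 441 = -441 (mod 11).
    Reduce coefficients mod 11: 2·t ≡ 10 (mod 11).
    The inverse of 2 mod 11 is 6 (since 2·6 = 12 = 1·11 + 1), so t ≡ 6·10 = 60 ≡ 5 (mod 11).
    Then x = 441 + 684·5 = 3861, valid modulo lcm(684, 11) = 7524: x ≡ 3861 (mod 7524).
  Combine with x ≡ 1 (mod 7); new modulus lcm = 52668.
    Write x = 3861 + 7524·t and substitute into x ≡ 1 (mod 7): 7524·t ≡ 1 − 3861 = -3860 (mod 7).
    Reduce coefficients mod 7: 6·t ≡ 4 (mod 7).
    The inverse of 6 mod 7 is 6 (since 6·6 = 36 = 5·7 + 1), so t ≡ 6·4 = 24 ≡ 3 (mod 7).
    Then x = 3861 + 7524·3 = 26433, valid modulo lcm(7524, 7) = 52668: x ≡ 26433 (mod 52668).
Verify against each original: 26433 mod 4 = 1, 26433 mod 9 = 0, 26433 mod 19 = 4, 26433 mod 11 = 0, 26433 mod 7 = 1.

x ≡ 26433 (mod 52668).


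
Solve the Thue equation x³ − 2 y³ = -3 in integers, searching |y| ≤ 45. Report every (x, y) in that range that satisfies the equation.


The equation is x³ - 2y³ = -3. For fixed y, x³ = 2·y³ − 3, so a solution requires the RHS to be a perfect cube.
Strategy: iterate y from -45 to 45, compute RHS = 2·y³ − 3, and check whether it is a (positive or negative) perfect cube.
Check small values of y:
  y = 0: RHS = -3 is not a perfect cube.
  y = 1: RHS = -1 = (-1)³ ⇒ x = -1 works.
  y = -1: RHS = -5 is not a perfect cube.
  y = 2: RHS = 13 is not a perfect cube.
  y = -2: RHS = -19 is not a perfect cube.
  y = 3: RHS = 51 is not a perfect cube.
  y = -3: RHS = -57 is not a perfect cube.
Continuing, at y = 4: RHS = 125 = (5)³ ⇒ x = 5 works.
Searching the remaining y in |y| ≤ 45 finds no further solutions.
Collected solutions: (-1, 1), (5, 4).

Solutions (with |y| ≤ 45): (-1, 1), (5, 4).


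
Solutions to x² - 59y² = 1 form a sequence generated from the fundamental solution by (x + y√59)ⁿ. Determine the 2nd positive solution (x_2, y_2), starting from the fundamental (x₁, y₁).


Step 1: Find the fundamental solution (x₁, y₁) of x² - 59y² = 1.
  Expand √59 as a continued fraction. a₀ = ⌊√59⌋ = 7; iterate m_{k+1} = d_k·a_k − m_k, d_{k+1} = (59 − m_{k+1}²)/d_k, a_{k+1} = ⌊(a₀ + m_{k+1})/d_{k+1}⌋ (starting m₀ = 0, d₀ = 1), with convergents p_k = a_k·p_{k-1} + p_{k-2}, q_k = a_k·q_{k-1} + q_{k-2} (p₋₁ = 1, q₋₁ = 0):
  k = 0: a₀ = 7; p₀/q₀ = 7/1; p₀² − 59·q₀² = 49 − 59 = -10.
  k = 1: m = 7, d = 10, a = ⌊(7 + 7)/10⌋ = 1; p/q = (1·7 + 1)/(1·1 + 0) = 8/1; p² − 59·q² = 64 − 59 = 5.
  k = 2: m = 3, d = 5, a = ⌊(7 + 3)/5⌋ = 2; p/q = (2·8 + 7)/(2·1 + 1) = 23/3; p² − 59·q² = 529 − 531 = -2.
  k = 3: m = 7, d = 2, a = ⌊(7 + 7)/2⌋ = 7; p/q = (7·23 + 8)/(7·3 + 1) = 169/22; p² − 59·q² = 28561 − 28556 = 5.
  k = 4: m = 7, d = 5, a = ⌊(7 + 7)/5⌋ = 2; p/q = (2·169 + 23)/(2·22 + 3) = 361/47; p² − 59·q² = 130321 − 130331 = -10.
  k = 5: m = 3, d = 10, a = ⌊(7 + 3)/10⌋ = 1; p/q = (1·361 + 169)/(1·47 + 22) = 530/69; p² − 59·q² = 280900 − 280899 = 1.
  The first convergent with p² − 59·q² = 1 gives the fundamental solution (x₁, y₁) = (530, 69).
Step 2: Apply the recurrence (x_{n+1}, y_{n+1}) = (x₁x_n + 59y₁y_n, x₁y_n + y₁x_n) repeatedly.
  From (x_1, y_1) = (530, 69): x_2 = 530·530 + 59·69·69 = 561799; y_2 = 530·69 + 69·530 = 73140.
Step 3: Verify x_2² - 59·y_2² = 315618116401 - 315618116400 = 1 (should be 1). ✓

(x_1, y_1) = (530, 69); (x_2, y_2) = (561799, 73140).


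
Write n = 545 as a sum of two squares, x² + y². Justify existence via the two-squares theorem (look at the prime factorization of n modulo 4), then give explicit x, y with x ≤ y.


Step 1: Factor n = 545 = 5 · 109.
Step 2: Check the mod-4 condition on each prime factor: 5 ≡ 1 (mod 4), exponent 1; 109 ≡ 1 (mod 4), exponent 1.
All primes ≡ 3 (mod 4) appear to even exponent (or don't appear), so by the two-squares theorem n IS expressible as a sum of two squares.
Step 3: Build a representation. Here n = 5 · 109 is a product of primes ≡ 1 (mod 4). Each prime p ≡ 1 (mod 4) is itself a sum of two squares; find a² by testing p − a² for a perfect square:
  5: 5 − 1² = 4 = 2² ⇒ 5 = 1² + 2².
  109: 109 − 1² = 108, 109 − 2² = 105, 109 − 3² = 100 = 10² ⇒ 109 = 3² + 10².
  Combine using the Brahmagupta–Fibonacci identity (a² + b²)(c² + d²) = (ac − bd)² + (ad + bc)² = (ac + bd)² + (ad − bc)²:
  5 · 109 = 545: from (1² + 2²)(3² + 10²), take (1·3 − 2·10, 1·10 + 2·3) = (3 − 20, 10 + 6) = (-17, 16); dropping signs (only squares matter) gives (17, 16); check 17² + 16² = 289 + 256 = 545 ✓.
Step 4: Order so x ≤ y and verify: 16² + 17² = 256 + 289 = 545 = n. ✓

n = 545 = 16² + 17² (one valid representation with x ≤ y).


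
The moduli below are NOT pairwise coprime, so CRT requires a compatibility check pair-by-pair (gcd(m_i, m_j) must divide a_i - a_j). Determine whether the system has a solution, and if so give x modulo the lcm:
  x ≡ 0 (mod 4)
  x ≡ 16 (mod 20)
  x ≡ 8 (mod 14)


Moduli 4, 20, 14 are not pairwise coprime, so CRT works modulo lcm(m_i) when all pairwise compatibility conditions hold.
Pairwise compatibility: gcd(m_i, m_j) must divide a_i - a_j for every pair.
Merge one congruence at a time:
  Start: x ≡ 0 (mod 4).
  Combine with x ≡ 16 (mod 20): gcd(4, 20) = 4; 16 - 0 = 16, which IS divisible by 4, so compatible.
    Write x = 0 + 4·t and substitute into x ≡ 16 (mod 20): 4·t ≡ 16 − 0 = 16 (mod 20).
    Divide the congruence (and modulus) by g = 4: 1·t ≡ 4 (mod 5).
    So t ≡ 4 (mod 5).
    Then x = 0 + 4·4 = 16, valid modulo lcm(4, 20) = 20: x ≡ 16 (mod 20).
  Combine with x ≡ 8 (mod 14): gcd(20, 14) = 2; 8 - 16 = -8, which IS divisible by 2, so compatible.
    Write x = 16 + 20·t and substitute into x ≡ 8 (mod 14): 20·t ≡ 8 − 16 = -8 (mod 14).
    Divide the congruence (and modulus) by g = 2: 10·t ≡ -4 (mod 7).
    Reduce coefficients mod 7: 3·t ≡ 3 (mod 7).
    The inverse of 3 mod 7 is 5 (since 3·5 = 15 = 2·7 + 1), so t ≡ 5·3 = 15 ≡ 1 (mod 7).
    Then x = 16 + 20·1 = 36, valid modulo lcm(20, 14) = 140: x ≡ 36 (mod 140).
Verify: 36 mod 4 = 0, 36 mod 20 = 16, 36 mod 14 = 8.

x ≡ 36 (mod 140).


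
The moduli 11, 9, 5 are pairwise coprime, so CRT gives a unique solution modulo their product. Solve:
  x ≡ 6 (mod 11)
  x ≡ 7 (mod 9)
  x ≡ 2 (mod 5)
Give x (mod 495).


Moduli 11, 9, 5 are pairwise coprime; by CRT there is a unique solution modulo M = 11 · 9 · 5 = 495.
Solve pairwise, accumulating the modulus:
  Start with x ≡ 6 (mod 11).
  Combine with x ≡ 7 (mod 9): since gcd(11, 9) = 1, we get a unique residue mod 99.
    Write x = 6 + 11·t and substitute into x ≡ 7 (mod 9): 11·t ≡ 7 − 6 = 1 (mod 9).
    Reduce coefficients mod 9: 2·t ≡ 1 (mod 9).
    The inverse of 2 mod 9 is 5 (since 2·5 = 10 = 1·9 + 1), so t ≡ 5·1 = 5 ≡ 5 (mod 9).
    Then x = 6 + 11·5 = 61, valid modulo lcm(11, 9) = 99: x ≡ 61 (mod 99).
  Combine with x ≡ 2 (mod 5): since gcd(99, 5) = 1, we get a unique residue mod 495.
    Write x = 61 + 99·t and substitute into x ≡ 2 (mod 5): 99·t ≡ 2 − 61 = -59 (mod 5).
    Reduce coefficients mod 5: 4·t ≡ 1 (mod 5).
    The inverse of 4 mod 5 is 4 (since 4·4 = 16 = 3·5 + 1), so t ≡ 4·1 = 4 ≡ 4 (mod 5).
    Then x = 61 + 99·4 = 457, valid modulo lcm(99, 5) = 495: x ≡ 457 (mod 495).
Verify: 457 mod 11 = 6 ✓, 457 mod 9 = 7 ✓, 457 mod 5 = 2 ✓.

x ≡ 457 (mod 495).


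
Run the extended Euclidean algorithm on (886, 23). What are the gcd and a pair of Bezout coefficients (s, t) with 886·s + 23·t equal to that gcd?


Euclidean algorithm on (886, 23) — divide until remainder is 0:
  886 = 38 · 23 + 12
  23 = 1 · 12 + 11
  12 = 1 · 11 + 1
  11 = 11 · 1 + 0
gcd(886, 23) = 1.
Track Bezout coefficients alongside the remainders: start with r₀ = 886 = a·1 + b·0 (s = 1, t = 0) and r₁ = 23 = a·0 + b·1 (s = 0, t = 1); each new remainder r_{k+1} = r_{k-1} − q_k·r_k inherits s_{k+1} = s_{k-1} − q_k·s_k, t_{k+1} = t_{k-1} − q_k·t_k, so r_k = a·s_k + b·t_k at every step:
  q = 38: r = 12, s = 1 − 38·0 = 1, t = 0 − 38·1 = -38  (check: 886·1 + 23·(-38) = 12)
  q = 1: r = 11, s = 0 − 1·1 = -1, t = 1 − 1·(-38) = 39  (check: 886·(-1) + 23·39 = 11)
  q = 1: r = 1, s = 1 − 1·(-1) = 2, t = -38 − 1·39 = -77  (check: 886·2 + 23·(-77) = 1)
The row with r = 1 (the gcd) gives the Bezout coefficients s = 2, t = -77.
Result: 886 · (2) + 23 · (-77) = 1.

gcd(886, 23) = 1; s = 2, t = -77 (check: 886·2 + 23·(-77) = 1).


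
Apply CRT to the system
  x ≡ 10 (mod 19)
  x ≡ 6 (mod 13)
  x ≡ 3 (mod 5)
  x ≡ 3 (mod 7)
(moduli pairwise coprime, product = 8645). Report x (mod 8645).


Product of moduli M = 19 · 13 · 5 · 7 = 8645.
Merge one congruence at a time:
  Start: x ≡ 10 (mod 19).
  Combine with x ≡ 6 (mod 13); new modulus lcm = 247.
    Write x = 10 + 19·t and substitute into x ≡ 6 (mod 13): 19·t ≡ 6 − 10 = -4 (mod 13).
    Reduce coefficients mod 13: 6·t ≡ 9 (mod 13).
    The inverse of 6 mod 13 is 11 (since 6·11 = 66 = 5·13 + 1), so t ≡ 11·9 = 99 ≡ 8 (mod 13).
    Then x = 10 + 19·8 = 162, valid modulo lcm(19, 13) = 247: x ≡ 162 (mod 247).
  Combine with x ≡ 3 (mod 5); new modulus lcm = 1235.
    Write x = 162 + 247·t and substitute into x ≡ 3 (mod 5): 247·t ≡ 3 − 162 = -159 (mod 5).
    Reduce coefficients mod 5: 2·t ≡ 1 (mod 5).
    The inverse of 2 mod 5 is 3 (since 2·3 = 6 = 1·5 + 1), so t ≡ 3·1 = 3 ≡ 3 (mod 5).
    Then x = 162 + 247·3 = 903, valid modulo lcm(247, 5) = 1235: x ≡ 903 (mod 1235).
  Combine with x ≡ 3 (mod 7); new modulus lcm = 8645.
    Write x = 903 + 1235·t and substitute into x ≡ 3 (mod 7): 1235·t ≡ 3 − 903 = -900 (mod 7).
    Reduce coefficients mod 7: 3·t ≡ 3 (mod 7).
    The inverse of 3 mod 7 is 5 (since 3·5 = 15 = 2·7 + 1), so t ≡ 5·3 = 15 ≡ 1 (mod 7).
    Then x = 903 + 1235·1 = 2138, valid modulo lcm(1235, 7) = 8645: x ≡ 2138 (mod 8645).
Verify against each original: 2138 mod 19 = 10, 2138 mod 13 = 6, 2138 mod 5 = 3, 2138 mod 7 = 3.

x ≡ 2138 (mod 8645).


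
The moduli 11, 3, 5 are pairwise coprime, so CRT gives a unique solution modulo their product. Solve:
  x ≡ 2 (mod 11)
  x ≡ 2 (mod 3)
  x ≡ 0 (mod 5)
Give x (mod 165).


Moduli 11, 3, 5 are pairwise coprime; by CRT there is a unique solution modulo M = 11 · 3 · 5 = 165.
Solve pairwise, accumulating the modulus:
  Start with x ≡ 2 (mod 11).
  Combine with x ≡ 2 (mod 3): since gcd(11, 3) = 1, we get a unique residue mod 33.
    Write x = 2 + 11·t and substitute into x ≡ 2 (mod 3): 11·t ≡ 2 − 2 = 0 (mod 3).
    Reduce coefficients mod 3: 2·t ≡ 0 (mod 3).
    The inverse of 2 mod 3 is 2 (since 2·2 = 4 = 1·3 + 1), so t ≡ 2·0 = 0 ≡ 0 (mod 3).
    Then x = 2 + 11·0 = 2, valid modulo lcm(11, 3) = 33: x ≡ 2 (mod 33).
  Combine with x ≡ 0 (mod 5): since gcd(33, 5) = 1, we get a unique residue mod 165.
    Write x = 2 + 33·t and substitute into x ≡ 0 (mod 5): 33·t ≡ 0 − 2 = -2 (mod 5).
    Reduce coefficients mod 5: 3·t ≡ 3 (mod 5).
    The inverse of 3 mod 5 is 2 (since 3·2 = 6 = 1·5 + 1), so t ≡ 2·3 = 6 ≡ 1 (mod 5).
    Then x = 2 + 33·1 = 35, valid modulo lcm(33, 5) = 165: x ≡ 35 (mod 165).
Verify: 35 mod 11 = 2 ✓, 35 mod 3 = 2 ✓, 35 mod 5 = 0 ✓.

x ≡ 35 (mod 165).


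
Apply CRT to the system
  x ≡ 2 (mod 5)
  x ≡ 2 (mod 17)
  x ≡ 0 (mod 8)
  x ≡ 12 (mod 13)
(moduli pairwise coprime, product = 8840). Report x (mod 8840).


Product of moduli M = 5 · 17 · 8 · 13 = 8840.
Merge one congruence at a time:
  Start: x ≡ 2 (mod 5).
  Combine with x ≡ 2 (mod 17); new modulus lcm = 85.
    Write x = 2 + 5·t and substitute into x ≡ 2 (mod 17): 5·t ≡ 2 − 2 = 0 (mod 17).
    The inverse of 5 mod 17 is 7 (since 5·7 = 35 = 2·17 + 1), so t ≡ 7·0 = 0 ≡ 0 (mod 17).
    Then x = 2 + 5·0 = 2, valid modulo lcm(5, 17) = 85: x ≡ 2 (mod 85).
  Combine with x ≡ 0 (mod 8); new modulus lcm = 680.
    Write x = 2 + 85·t and substitute into x ≡ 0 (mod 8): 85·t ≡ 0 − 2 = -2 (mod 8).
    Reduce coefficients mod 8: 5·t ≡ 6 (mod 8).
    The inverse of 5 mod 8 is 5 (since 5·5 = 25 = 3·8 + 1), so t ≡ 5·6 = 30 ≡ 6 (mod 8).
    Then x = 2 + 85·6 = 512, valid modulo lcm(85, 8) = 680: x ≡ 512 (mod 680).
  Combine with x ≡ 12 (mod 13); new modulus lcm = 8840.
    Write x = 512 + 680·t and substitute into x ≡ 12 (mod 13): 680·t ≡ 12 − 512 = -500 (mod 13).
    Reduce coefficients mod 13: 4·t ≡ 7 (mod 13).
    The inverse of 4 mod 13 is 10 (since 4·10 = 40 = 3·13 + 1), so t ≡ 10·7 = 70 ≡ 5 (mod 13).
    Then x = 512 + 680·5 = 3912, valid modulo lcm(680, 13) = 8840: x ≡ 3912 (mod 8840).
Verify against each original: 3912 mod 5 = 2, 3912 mod 17 = 2, 3912 mod 8 = 0, 3912 mod 13 = 12.

x ≡ 3912 (mod 8840).
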